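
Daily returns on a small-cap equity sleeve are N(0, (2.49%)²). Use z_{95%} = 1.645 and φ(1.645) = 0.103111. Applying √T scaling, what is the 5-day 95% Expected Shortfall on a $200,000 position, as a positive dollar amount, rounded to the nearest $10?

σ_{5d} = 2.49% × √5 = 5.568%.
ES multiplier = φ(z)/(1−α) = 0.103111/0.05 = 2.062.
ES = 5.568% × 2.062 = 11.481%; on $200,000: $22,962.

$22,960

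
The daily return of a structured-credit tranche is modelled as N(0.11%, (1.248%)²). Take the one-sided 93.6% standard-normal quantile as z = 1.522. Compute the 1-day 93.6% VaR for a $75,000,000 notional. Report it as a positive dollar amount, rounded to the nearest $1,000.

$1,342,000

VaR = −μ + z·σ = −(0.11%) + 1.522 × 1.248% = 1.789%.
On $75,000,000: 0.01789 × $75,000,000 = $1,341,750.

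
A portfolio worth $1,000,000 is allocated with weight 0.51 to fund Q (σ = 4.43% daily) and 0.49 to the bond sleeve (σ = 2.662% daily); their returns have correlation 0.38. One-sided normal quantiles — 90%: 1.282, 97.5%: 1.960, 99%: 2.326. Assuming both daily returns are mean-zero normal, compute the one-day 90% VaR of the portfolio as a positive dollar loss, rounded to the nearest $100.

$38,600

σ_p² = 0.51²·4.43² + 0.49²·2.662² + 2·0.38·0.51·0.49·4.43·2.662 = 9.0456 (%²).
σ_p = √9.0456 = 3.008%.
VaR = 1.282 × 3.008% = 3.856%; on $1,000,000 that is $38,560.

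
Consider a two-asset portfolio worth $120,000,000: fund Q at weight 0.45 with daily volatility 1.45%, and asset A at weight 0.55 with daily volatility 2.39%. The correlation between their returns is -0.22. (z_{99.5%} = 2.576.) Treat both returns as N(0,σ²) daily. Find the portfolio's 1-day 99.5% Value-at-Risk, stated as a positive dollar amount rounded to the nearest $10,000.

σ_p² = 0.45²·1.45² + 0.55²·2.39² + 2·-0.22·0.45·0.55·1.45·2.39 = 1.7763 (%²).
σ_p = √1.7763 = 1.333%.
VaR = 2.576 × 1.333% = 3.434%; on $120,000,000 that is $4,120,800.

$4,120,000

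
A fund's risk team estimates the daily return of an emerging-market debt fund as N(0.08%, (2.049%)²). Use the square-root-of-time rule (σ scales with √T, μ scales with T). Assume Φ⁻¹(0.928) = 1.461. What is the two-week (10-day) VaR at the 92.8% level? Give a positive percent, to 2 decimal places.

σ_{10d} = 2.049% × √10 = 6.480%; μ_{10d} = 10 × 0.08% = 0.800%.
VaR = −(0.800%) + 1.461 × 6.480% = 8.667%.

8.67%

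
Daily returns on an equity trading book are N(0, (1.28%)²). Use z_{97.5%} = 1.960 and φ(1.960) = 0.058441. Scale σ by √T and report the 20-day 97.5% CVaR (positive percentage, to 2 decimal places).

13.38%

σ_{20d} = 1.28% × √20 = 5.724%.
ES multiplier = φ(z)/(1−α) = 0.058441/0.025 = 2.338.
ES = 5.724% × 2.338 = 13.383%.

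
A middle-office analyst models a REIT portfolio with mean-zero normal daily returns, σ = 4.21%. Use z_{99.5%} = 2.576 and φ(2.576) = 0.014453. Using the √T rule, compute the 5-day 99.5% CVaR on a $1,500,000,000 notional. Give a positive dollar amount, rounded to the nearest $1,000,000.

$408,000,000

σ_{5d} = 4.21% × √5 = 9.414%.
ES multiplier = φ(z)/(1−α) = 0.014453/0.005 = 2.891.
ES = 9.414% × 2.891 = 27.216%; on $1,500,000,000: $408,240,000.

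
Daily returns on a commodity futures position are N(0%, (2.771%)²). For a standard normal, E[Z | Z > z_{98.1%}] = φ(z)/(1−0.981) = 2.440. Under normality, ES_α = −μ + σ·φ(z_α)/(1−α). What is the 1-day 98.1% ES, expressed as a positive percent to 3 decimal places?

6.761%

ES = 2.771% × 2.440 = 6.761%.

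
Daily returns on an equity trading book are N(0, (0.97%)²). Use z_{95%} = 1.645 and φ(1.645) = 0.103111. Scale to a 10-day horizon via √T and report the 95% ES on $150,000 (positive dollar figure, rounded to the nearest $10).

σ_{10d} = 0.97% × √10 = 3.067%.
ES multiplier = φ(z)/(1−α) = 0.103111/0.05 = 2.062.
ES = 3.067% × 2.062 = 6.324%; on $150,000: $9,486.

$9,490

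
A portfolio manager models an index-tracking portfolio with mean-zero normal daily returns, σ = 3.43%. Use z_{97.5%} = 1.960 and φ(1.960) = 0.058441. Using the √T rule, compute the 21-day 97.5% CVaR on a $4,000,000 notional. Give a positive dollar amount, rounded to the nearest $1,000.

σ_{21d} = 3.43% × √21 = 15.718%.
ES multiplier = φ(z)/(1−α) = 0.058441/0.025 = 2.338.
ES = 15.718% × 2.338 = 36.749%; on $4,000,000: $1,469,960.

$1,470,000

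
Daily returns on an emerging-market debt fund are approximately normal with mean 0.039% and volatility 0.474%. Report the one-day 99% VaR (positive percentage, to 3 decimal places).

1.064%

At 99% one-sided, z = 2.326.
VaR = −μ + z·σ = −(0.039%) + 2.326 × 0.474% = 1.064%.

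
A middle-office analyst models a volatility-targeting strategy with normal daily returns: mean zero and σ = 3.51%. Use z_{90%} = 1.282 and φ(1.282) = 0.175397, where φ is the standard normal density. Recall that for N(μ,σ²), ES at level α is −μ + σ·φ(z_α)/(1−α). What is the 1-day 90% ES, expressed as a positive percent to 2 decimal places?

6.16%

Tail multiplier: φ(z)/(1−α) = 0.175397 / 0.1 = 1.754.
ES = 3.51% × 1.754 = 6.157%.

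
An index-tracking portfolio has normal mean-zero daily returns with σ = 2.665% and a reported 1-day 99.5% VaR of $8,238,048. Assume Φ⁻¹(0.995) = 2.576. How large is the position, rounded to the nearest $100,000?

$120,000,000

VaR as a fraction of value: z·σ = 2.576 × 2.665% = 6.86504%.
Position = $8,238,048 / 0.0686504 = $120,000,000.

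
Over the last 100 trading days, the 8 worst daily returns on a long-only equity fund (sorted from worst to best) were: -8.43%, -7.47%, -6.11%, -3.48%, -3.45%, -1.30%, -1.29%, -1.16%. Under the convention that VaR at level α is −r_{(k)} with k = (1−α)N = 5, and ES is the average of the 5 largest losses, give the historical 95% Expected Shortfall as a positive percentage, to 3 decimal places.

The 5 worst returns sum to -28.94%.
ES = −(-28.94%) / 5 = 5.788%.

5.788%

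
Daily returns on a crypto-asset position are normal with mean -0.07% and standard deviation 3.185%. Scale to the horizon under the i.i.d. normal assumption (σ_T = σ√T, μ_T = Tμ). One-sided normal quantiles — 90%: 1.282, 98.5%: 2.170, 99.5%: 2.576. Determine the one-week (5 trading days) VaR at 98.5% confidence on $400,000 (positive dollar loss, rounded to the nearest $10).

σ_{5d} = 3.185% × √5 = 7.122%; μ_{5d} = 5 × -0.07% = -0.350%.
VaR = −(-0.350%) + 2.170 × 7.122% = 15.805%.
On $400,000: 0.15805 × $400,000 = $63,220.

$63,220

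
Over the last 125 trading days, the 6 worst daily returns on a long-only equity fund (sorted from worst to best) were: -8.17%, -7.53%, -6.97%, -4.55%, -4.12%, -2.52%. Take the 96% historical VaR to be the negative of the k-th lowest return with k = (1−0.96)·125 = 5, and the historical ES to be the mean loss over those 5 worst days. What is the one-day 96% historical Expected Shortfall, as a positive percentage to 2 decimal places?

6.27%

The 5 worst returns sum to -31.34%.
ES = −(-31.34%) / 5 = 6.268% ≈ 6.27%.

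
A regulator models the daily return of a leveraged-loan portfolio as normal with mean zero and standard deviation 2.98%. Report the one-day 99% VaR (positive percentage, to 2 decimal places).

6.93%

At 99% one-sided, z = 2.326.
VaR = z·σ = 2.326 × 2.98% = 6.931%.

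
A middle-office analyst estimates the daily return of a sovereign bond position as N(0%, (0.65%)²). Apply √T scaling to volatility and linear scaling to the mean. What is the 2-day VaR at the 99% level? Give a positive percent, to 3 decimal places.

At 99%, z = 2.326.
σ_{2d} = 0.65% × √2 = 0.919%.
VaR = 2.326 × 0.919% = 2.138%.

2.138%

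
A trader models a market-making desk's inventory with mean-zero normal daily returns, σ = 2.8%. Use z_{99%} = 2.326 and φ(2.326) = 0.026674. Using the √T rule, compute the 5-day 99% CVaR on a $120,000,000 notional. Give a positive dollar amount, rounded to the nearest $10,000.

$20,040,000

σ_{5d} = 2.8% × √5 = 6.261%.
ES multiplier = φ(z)/(1−α) = 0.026674/0.01 = 2.667.
ES = 6.261% × 2.667 = 16.698%; on $120,000,000: $20,037,600.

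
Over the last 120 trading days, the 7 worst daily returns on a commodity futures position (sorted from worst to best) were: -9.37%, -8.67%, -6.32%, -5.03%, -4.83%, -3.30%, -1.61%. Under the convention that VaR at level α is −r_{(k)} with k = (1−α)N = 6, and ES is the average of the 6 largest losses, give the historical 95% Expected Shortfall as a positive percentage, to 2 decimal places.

The 6 worst returns sum to -37.52%.
ES = −(-37.52%) / 6 = 6.2533…% ≈ 6.25%.

6.25%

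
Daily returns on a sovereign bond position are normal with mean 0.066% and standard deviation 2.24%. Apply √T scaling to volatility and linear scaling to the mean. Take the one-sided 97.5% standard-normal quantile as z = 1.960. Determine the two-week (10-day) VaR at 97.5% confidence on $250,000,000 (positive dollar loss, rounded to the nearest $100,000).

$33,100,000

σ_{10d} = 2.24% × √10 = 7.084%; μ_{10d} = 10 × 0.066% = 0.660%.
VaR = −(0.660%) + 1.960 × 7.084% = 13.225%.
On $250,000,000: 0.13225 × $250,000,000 = $33,062,500.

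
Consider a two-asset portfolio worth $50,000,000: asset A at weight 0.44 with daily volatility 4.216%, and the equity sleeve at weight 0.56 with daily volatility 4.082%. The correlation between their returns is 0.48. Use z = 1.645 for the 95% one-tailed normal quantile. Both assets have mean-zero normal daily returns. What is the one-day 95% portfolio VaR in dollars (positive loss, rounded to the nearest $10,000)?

$2,940,000

σ_p² = 0.44²·4.216² + 0.56²·4.082² + 2·0.48·0.44·0.56·4.216·4.082 = 12.7375 (%²).
σ_p = √12.7375 = 3.569%.
VaR = 1.645 × 3.569% = 5.871%; on $50,000,000 that is $2,935,500.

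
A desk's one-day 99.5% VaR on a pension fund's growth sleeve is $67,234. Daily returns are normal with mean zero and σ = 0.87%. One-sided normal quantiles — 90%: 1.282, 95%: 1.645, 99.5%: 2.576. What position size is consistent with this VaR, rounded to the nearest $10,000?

$3,000,000

VaR as a fraction of value: z·σ = 2.576 × 0.87% = 2.24112%.
Position = $67,234 / 0.0224112 = $3,000,018.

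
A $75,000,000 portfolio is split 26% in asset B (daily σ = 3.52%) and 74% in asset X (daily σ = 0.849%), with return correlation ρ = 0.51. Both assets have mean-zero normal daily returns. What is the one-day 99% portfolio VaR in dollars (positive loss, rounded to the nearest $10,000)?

σ_p² = 0.26²·3.52² + 0.74²·0.849² + 2·0.51·0.26·0.74·3.52·0.849 = 1.8188 (%²).
σ_p = √1.8188 = 1.349%.
At 99%, z = 2.326.
VaR = 2.326 × 1.349% = 3.138%; on $75,000,000 that is $2,353,500.

$2,350,000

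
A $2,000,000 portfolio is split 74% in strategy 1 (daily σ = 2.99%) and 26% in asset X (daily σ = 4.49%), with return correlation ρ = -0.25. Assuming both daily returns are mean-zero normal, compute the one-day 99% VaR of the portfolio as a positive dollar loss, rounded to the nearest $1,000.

$104,000

σ_p² = 0.74²·2.99² + 0.26²·4.49² + 2·-0.25·0.74·0.26·2.99·4.49 = 4.9669 (%²).
σ_p = √4.9669 = 2.229%.
At 99%, z = 2.326.
VaR = 2.326 × 2.229% = 5.185%; on $2,000,000 that is $103,700.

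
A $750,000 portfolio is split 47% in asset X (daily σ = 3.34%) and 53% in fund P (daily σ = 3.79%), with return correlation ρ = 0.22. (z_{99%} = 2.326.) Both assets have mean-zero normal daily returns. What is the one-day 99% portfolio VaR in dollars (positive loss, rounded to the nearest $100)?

$49,000

σ_p² = 0.47²·3.34² + 0.53²·3.79² + 2·0.22·0.47·0.53·3.34·3.79 = 7.8866 (%²).
σ_p = √7.8866 = 2.808%.
VaR = 2.326 × 2.808% = 6.531%; on $750,000 that is $48,982.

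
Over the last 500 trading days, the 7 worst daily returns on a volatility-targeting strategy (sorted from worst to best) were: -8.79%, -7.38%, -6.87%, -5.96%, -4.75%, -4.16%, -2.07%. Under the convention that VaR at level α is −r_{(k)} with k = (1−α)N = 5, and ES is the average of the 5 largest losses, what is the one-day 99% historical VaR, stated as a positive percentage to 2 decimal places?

4.75%

k = 5; the 5th lowest return is -4.75%, so VaR = 4.75%.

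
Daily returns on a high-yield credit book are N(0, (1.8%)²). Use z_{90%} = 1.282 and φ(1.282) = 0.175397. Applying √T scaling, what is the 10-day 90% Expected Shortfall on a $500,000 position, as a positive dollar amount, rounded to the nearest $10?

$49,920

σ_{10d} = 1.8% × √10 = 5.692%.
ES multiplier = φ(z)/(1−α) = 0.175397/0.1 = 1.754.
ES = 5.692% × 1.754 = 9.984%; on $500,000: $49,920.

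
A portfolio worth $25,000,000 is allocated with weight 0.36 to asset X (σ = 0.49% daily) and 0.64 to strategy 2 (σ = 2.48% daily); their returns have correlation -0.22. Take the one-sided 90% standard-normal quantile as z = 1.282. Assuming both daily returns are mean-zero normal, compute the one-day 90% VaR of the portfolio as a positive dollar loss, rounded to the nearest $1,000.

$499,000

σ_p² = 0.36²·0.49² + 0.64²·2.48² + 2·-0.22·0.36·0.64·0.49·2.48 = 2.4271 (%²).
σ_p = √2.4271 = 1.558%.
VaR = 1.282 × 1.558% = 1.997%; on $25,000,000 that is $499,250.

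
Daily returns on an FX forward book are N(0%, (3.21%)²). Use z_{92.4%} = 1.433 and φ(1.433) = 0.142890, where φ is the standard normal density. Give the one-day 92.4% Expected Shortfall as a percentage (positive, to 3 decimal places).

Tail multiplier: φ(z)/(1−α) = 0.142890 / 0.076 = 1.880.
ES = 3.21% × 1.880 = 6.035%.

6.035%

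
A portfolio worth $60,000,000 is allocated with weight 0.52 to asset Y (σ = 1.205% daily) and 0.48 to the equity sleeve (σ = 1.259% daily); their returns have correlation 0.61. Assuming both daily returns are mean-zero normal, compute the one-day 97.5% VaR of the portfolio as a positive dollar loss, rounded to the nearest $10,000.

$1,300,000

σ_p² = 0.52²·1.205² + 0.48²·1.259² + 2·0.61·0.52·0.48·1.205·1.259 = 1.2198 (%²).
σ_p = √1.2198 = 1.104%.
At 97.5%, z = 1.960.
VaR = 1.960 × 1.104% = 2.164%; on $60,000,000 that is $1,298,400.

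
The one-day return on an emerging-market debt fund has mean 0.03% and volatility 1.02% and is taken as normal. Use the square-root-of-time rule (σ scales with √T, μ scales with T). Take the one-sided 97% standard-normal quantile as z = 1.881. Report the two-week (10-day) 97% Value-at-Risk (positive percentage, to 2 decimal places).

σ_{10d} = 1.02% × √10 = 3.226%; μ_{10d} = 10 × 0.03% = 0.300%.
VaR = −(0.300%) + 1.881 × 3.226% = 5.768%.

5.77%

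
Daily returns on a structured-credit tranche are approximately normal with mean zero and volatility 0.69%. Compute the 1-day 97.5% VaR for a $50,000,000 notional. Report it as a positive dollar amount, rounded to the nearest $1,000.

At 97.5% one-sided, z = 1.960.
VaR = z·σ = 1.960 × 0.69% = 1.352%.
On $50,000,000: 0.01352 × $50,000,000 = $676,000.

$676,000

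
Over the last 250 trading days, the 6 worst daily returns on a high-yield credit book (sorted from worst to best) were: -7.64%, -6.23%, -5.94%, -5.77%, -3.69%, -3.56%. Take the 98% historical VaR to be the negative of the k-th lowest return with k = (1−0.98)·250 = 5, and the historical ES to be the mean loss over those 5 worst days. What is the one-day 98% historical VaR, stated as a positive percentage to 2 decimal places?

k = 5; the 5th lowest return is -3.69%, so VaR = 3.69%.

3.69%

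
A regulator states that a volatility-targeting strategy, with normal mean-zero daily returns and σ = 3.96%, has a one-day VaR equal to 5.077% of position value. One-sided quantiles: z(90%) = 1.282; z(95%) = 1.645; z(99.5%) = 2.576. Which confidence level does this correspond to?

90%

Implied z = VaR/σ = 5.077 / 3.96 = 1.282.
This matches z(90%) = 1.282.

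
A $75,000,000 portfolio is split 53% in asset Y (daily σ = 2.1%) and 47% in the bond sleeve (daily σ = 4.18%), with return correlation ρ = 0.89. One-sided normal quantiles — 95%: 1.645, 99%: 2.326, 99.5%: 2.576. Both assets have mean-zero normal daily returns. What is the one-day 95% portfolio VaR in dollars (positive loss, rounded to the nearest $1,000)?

$3,699,000

σ_p² = 0.53²·2.1² + 0.47²·4.18² + 2·0.89·0.53·0.47·2.1·4.18 = 8.9906 (%²).
σ_p = √8.9906 = 2.998%.
VaR = 1.645 × 2.998% = 4.932%; on $75,000,000 that is $3,699,000.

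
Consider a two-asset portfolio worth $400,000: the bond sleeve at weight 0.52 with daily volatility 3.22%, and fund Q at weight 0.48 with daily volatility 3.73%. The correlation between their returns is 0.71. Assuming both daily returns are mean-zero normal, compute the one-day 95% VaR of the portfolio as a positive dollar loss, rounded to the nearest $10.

σ_p² = 0.52²·3.22² + 0.48²·3.73² + 2·0.71·0.52·0.48·3.22·3.73 = 10.2661 (%²).
σ_p = √10.2661 = 3.204%.
At 95%, z = 1.645.
VaR = 1.645 × 3.204% = 5.271%; on $400,000 that is $21,084.

$21,080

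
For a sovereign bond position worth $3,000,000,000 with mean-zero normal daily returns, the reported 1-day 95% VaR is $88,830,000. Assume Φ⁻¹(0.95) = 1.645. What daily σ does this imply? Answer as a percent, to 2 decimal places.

1.80%

VaR as a fraction: $88,830,000 / $3,000,000,000 = 2.961%.
σ = VaR / z = 2.961% / 1.645 = 1.800%.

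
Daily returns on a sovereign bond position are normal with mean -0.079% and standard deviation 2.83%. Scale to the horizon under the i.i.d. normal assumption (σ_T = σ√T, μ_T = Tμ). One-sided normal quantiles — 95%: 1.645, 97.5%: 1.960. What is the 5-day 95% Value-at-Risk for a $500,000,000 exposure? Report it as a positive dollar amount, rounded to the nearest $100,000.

$54,000,000

σ_{5d} = 2.83% × √5 = 6.328%; μ_{5d} = 5 × -0.079% = -0.395%.
VaR = −(-0.395%) + 1.645 × 6.328% = 10.805%.
On $500,000,000: 0.10805 × $500,000,000 = $54,025,000.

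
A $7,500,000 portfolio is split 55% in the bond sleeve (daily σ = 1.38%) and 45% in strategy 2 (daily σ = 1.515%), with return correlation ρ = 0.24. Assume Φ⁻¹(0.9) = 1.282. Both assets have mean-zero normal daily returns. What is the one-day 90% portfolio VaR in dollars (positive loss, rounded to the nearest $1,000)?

$109,000

σ_p² = 0.55²·1.38² + 0.45²·1.515² + 2·0.24·0.55·0.45·1.38·1.515 = 1.2892 (%²).
σ_p = √1.2892 = 1.135%.
VaR = 1.282 × 1.135% = 1.455%; on $7,500,000 that is $109,125.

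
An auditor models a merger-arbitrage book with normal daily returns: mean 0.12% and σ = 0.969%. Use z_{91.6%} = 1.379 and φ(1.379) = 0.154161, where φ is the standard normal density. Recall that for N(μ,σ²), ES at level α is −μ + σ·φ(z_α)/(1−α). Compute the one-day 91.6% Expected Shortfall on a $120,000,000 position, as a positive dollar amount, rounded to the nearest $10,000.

Tail multiplier: φ(z)/(1−α) = 0.154161 / 0.084 = 1.835.
ES = −(0.12%) + 0.969% × 1.835 = 1.658%.
On $120,000,000: 0.01658 × $120,000,000 = $1,989,600.

$1,990,000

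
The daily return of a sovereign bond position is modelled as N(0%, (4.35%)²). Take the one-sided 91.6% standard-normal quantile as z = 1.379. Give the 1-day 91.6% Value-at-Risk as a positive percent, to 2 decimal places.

VaR = z·σ = 1.379 × 4.35% = 5.999%.

6.00%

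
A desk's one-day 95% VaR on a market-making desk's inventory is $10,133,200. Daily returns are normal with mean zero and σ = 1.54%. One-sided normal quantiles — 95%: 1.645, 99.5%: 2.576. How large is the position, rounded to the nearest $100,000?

VaR as a fraction of value: z·σ = 1.645 × 1.54% = 2.5333%.
Position = $10,133,200 / 0.025333 = $400,000,000.

$400,000,000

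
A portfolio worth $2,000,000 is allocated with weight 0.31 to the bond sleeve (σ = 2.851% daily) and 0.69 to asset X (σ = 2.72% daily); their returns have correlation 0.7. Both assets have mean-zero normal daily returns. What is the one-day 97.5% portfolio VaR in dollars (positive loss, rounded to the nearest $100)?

$100,900

σ_p² = 0.31²·2.851² + 0.69²·2.72² + 2·0.7·0.31·0.69·2.851·2.72 = 6.6257 (%²).
σ_p = √6.6257 = 2.574%.
At 97.5%, z = 1.960.
VaR = 1.960 × 2.574% = 5.045%; on $2,000,000 that is $100,900.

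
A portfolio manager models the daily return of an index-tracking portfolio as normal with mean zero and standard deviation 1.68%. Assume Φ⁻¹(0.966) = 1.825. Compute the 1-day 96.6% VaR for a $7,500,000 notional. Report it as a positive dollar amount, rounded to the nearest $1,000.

$230,000

VaR = z·σ = 1.825 × 1.68% = 3.066%.
On $7,500,000: 0.03066 × $7,500,000 = $229,950.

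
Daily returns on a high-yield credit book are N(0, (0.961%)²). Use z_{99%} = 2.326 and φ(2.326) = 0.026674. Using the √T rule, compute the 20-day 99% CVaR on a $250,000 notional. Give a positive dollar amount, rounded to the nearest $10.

σ_{20d} = 0.961% × √20 = 4.298%.
ES multiplier = φ(z)/(1−α) = 0.026674/0.01 = 2.667.
ES = 4.298% × 2.667 = 11.463%; on $250,000: $28,658.

$28,660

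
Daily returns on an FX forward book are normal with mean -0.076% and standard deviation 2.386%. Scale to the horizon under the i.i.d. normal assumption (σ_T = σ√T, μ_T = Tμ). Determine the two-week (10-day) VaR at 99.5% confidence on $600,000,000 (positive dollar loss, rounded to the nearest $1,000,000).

$121,000,000

At 99.5%, z = 2.576.
σ_{10d} = 2.386% × √10 = 7.545%; μ_{10d} = 10 × -0.076% = -0.760%.
VaR = −(-0.760%) + 2.576 × 7.545% = 20.196%.
On $600,000,000: 0.20196 × $600,000,000 = $121,176,000.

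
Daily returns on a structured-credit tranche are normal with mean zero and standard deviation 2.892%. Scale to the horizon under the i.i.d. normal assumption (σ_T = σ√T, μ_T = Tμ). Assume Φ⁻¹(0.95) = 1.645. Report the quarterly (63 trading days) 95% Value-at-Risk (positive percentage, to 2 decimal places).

37.76%

σ_{63d} = 2.892% × √63 = 22.955%.
VaR = 1.645 × 22.955% = 37.761%.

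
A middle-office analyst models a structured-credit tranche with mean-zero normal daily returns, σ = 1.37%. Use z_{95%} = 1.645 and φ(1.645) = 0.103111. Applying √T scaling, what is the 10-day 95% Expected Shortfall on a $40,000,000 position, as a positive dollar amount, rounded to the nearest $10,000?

$3,570,000

σ_{10d} = 1.37% × √10 = 4.332%.
ES multiplier = φ(z)/(1−α) = 0.103111/0.05 = 2.062.
ES = 4.332% × 2.062 = 8.933%; on $40,000,000: $3,573,200.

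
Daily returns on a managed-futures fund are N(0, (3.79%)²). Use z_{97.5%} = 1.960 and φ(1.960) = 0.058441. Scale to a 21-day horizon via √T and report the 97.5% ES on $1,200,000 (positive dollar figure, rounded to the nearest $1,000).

$487,000

σ_{21d} = 3.79% × √21 = 17.368%.
ES multiplier = φ(z)/(1−α) = 0.058441/0.025 = 2.338.
ES = 17.368% × 2.338 = 40.606%; on $1,200,000: $487,272.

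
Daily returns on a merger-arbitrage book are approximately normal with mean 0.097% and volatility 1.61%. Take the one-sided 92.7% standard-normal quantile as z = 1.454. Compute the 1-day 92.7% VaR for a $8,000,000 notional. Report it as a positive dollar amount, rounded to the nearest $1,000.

$180,000

VaR = −μ + z·σ = −(0.097%) + 1.454 × 1.61% = 2.244%.
On $8,000,000: 0.02244 × $8,000,000 = $179,520.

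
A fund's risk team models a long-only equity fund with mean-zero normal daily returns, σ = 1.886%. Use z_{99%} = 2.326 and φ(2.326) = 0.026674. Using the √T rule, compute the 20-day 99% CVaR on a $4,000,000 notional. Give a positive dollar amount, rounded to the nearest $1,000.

$900,000

σ_{20d} = 1.886% × √20 = 8.434%.
ES multiplier = φ(z)/(1−α) = 0.026674/0.01 = 2.667.
ES = 8.434% × 2.667 = 22.493%; on $4,000,000: $899,720.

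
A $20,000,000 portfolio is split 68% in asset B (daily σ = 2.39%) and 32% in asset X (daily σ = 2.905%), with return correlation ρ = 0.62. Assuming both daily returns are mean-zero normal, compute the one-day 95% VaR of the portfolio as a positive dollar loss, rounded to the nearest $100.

σ_p² = 0.68²·2.39² + 0.32²·2.905² + 2·0.62·0.68·0.32·2.39·2.905 = 5.3788 (%²).
σ_p = √5.3788 = 2.319%.
At 95%, z = 1.645.
VaR = 1.645 × 2.319% = 3.815%; on $20,000,000 that is $763,000.

$763,000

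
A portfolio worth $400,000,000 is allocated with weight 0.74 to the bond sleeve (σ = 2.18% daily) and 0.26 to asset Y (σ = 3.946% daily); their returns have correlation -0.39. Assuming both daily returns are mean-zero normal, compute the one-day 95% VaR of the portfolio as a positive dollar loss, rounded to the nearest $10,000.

σ_p² = 0.74²·2.18² + 0.26²·3.946² + 2·-0.39·0.74·0.26·2.18·3.946 = 2.3640 (%²).
σ_p = √2.3640 = 1.538%.
At 95%, z = 1.645.
VaR = 1.645 × 1.538% = 2.530%; on $400,000,000 that is $10,120,000.

$10,120,000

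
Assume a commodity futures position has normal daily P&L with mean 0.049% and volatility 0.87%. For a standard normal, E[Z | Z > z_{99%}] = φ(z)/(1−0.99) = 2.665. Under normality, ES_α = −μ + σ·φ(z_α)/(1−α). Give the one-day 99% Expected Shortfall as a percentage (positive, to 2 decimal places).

ES = −(0.049%) + 0.87% × 2.665 = 2.270%.

2.27%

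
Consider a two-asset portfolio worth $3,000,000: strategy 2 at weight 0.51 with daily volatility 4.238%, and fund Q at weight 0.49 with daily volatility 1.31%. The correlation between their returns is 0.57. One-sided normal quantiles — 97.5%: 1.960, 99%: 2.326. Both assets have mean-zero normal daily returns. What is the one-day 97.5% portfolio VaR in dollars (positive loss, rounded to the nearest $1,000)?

$152,000

σ_p² = 0.51²·4.238² + 0.49²·1.31² + 2·0.57·0.51·0.49·4.238·1.31 = 6.6652 (%²).
σ_p = √6.6652 = 2.582%.
VaR = 1.960 × 2.582% = 5.061%; on $3,000,000 that is $151,830.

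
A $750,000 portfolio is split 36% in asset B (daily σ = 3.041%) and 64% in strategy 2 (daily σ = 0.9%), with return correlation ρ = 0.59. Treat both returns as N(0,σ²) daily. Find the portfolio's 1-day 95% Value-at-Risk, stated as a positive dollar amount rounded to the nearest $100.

σ_p² = 0.36²·3.041² + 0.64²·0.9² + 2·0.59·0.36·0.64·3.041·0.9 = 2.2744 (%²).
σ_p = √2.2744 = 1.508%.
At 95%, z = 1.645.
VaR = 1.645 × 1.508% = 2.481%; on $750,000 that is $18,608.

$18,600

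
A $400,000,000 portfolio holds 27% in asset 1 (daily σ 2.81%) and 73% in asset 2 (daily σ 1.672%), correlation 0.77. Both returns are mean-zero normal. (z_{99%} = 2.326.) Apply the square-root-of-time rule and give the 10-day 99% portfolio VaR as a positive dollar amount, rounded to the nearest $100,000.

$55,000,000

σ_p = √(0.27²·2.81² + 0.73²·1.672² + 2·0.77·0.27·0.73·2.81·1.672) = 1.869%.
σ_{10d} = 1.869% × √10 = 5.910%.
VaR = 2.326 × 5.910% = 13.747%; on $400,000,000 that is $54,988,000.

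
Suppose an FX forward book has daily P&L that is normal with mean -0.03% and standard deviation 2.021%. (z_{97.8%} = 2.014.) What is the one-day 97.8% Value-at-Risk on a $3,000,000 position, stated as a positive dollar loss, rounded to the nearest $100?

$123,000

VaR = −μ + z·σ = −(-0.03%) + 2.014 × 2.021% = 4.100%.
On $3,000,000: 0.04100 × $3,000,000 = $123,000.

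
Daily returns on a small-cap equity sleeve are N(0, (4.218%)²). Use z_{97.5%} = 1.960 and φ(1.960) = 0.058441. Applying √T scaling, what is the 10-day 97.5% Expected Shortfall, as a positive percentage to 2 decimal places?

σ_{10d} = 4.218% × √10 = 13.338%.
ES multiplier = φ(z)/(1−α) = 0.058441/0.025 = 2.338.
ES = 13.338% × 2.338 = 31.184%.

31.18%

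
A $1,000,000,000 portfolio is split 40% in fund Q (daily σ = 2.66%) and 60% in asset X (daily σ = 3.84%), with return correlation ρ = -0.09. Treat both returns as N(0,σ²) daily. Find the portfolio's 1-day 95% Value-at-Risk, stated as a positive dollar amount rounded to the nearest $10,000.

$40,290,000

σ_p² = 0.4²·2.66² + 0.6²·3.84² + 2·-0.09·0.4·0.6·2.66·3.84 = 5.9992 (%²).
σ_p = √5.9992 = 2.449%.
At 95%, z = 1.645.
VaR = 1.645 × 2.449% = 4.029%; on $1,000,000,000 that is $40,290,000.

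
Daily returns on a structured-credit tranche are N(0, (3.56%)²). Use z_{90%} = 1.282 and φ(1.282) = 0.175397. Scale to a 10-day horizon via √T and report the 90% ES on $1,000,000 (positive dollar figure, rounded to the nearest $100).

σ_{10d} = 3.56% × √10 = 11.258%.
ES multiplier = φ(z)/(1−α) = 0.175397/0.1 = 1.754.
ES = 11.258% × 1.754 = 19.747%; on $1,000,000: $197,470.

$197,500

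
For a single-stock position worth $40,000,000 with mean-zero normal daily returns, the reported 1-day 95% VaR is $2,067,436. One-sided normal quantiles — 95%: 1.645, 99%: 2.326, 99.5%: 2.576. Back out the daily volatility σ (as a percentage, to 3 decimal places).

VaR as a fraction: $2,067,436 / $40,000,000 = 5.169%.
σ = VaR / z = 5.169% / 1.645 = 3.142%.

3.142%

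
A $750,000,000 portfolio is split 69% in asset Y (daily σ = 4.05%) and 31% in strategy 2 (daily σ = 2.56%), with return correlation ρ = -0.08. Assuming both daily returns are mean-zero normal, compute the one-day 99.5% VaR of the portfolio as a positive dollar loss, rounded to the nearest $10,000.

$54,930,000

σ_p² = 0.69²·4.05² + 0.31²·2.56² + 2·-0.08·0.69·0.31·4.05·2.56 = 8.0842 (%²).
σ_p = √8.0842 = 2.843%.
At 99.5%, z = 2.576.
VaR = 2.576 × 2.843% = 7.324%; on $750,000,000 that is $54,930,000.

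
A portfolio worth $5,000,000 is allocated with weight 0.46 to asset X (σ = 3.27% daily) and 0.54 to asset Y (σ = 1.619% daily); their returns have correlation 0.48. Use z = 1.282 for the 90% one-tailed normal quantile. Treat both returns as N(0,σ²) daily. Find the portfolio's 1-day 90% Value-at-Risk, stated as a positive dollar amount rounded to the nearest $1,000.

$133,000

σ_p² = 0.46²·3.27² + 0.54²·1.619² + 2·0.48·0.46·0.54·3.27·1.619 = 4.2894 (%²).
σ_p = √4.2894 = 2.071%.
VaR = 1.282 × 2.071% = 2.655%; on $5,000,000 that is $132,750.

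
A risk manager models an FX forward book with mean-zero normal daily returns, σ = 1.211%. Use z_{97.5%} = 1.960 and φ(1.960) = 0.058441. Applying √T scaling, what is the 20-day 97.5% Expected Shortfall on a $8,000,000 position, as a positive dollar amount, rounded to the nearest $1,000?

$1,013,000

σ_{20d} = 1.211% × √20 = 5.416%.
ES multiplier = φ(z)/(1−α) = 0.058441/0.025 = 2.338.
ES = 5.416% × 2.338 = 12.663%; on $8,000,000: $1,013,040.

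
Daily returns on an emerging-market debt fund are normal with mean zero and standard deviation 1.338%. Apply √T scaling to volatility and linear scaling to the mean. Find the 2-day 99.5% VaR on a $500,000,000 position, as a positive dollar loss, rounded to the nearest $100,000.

At 99.5%, z = 2.576.
σ_{2d} = 1.338% × √2 = 1.892%.
VaR = 2.576 × 1.892% = 4.874%.
On $500,000,000: 0.04874 × $500,000,000 = $24,370,000.

$24,400,000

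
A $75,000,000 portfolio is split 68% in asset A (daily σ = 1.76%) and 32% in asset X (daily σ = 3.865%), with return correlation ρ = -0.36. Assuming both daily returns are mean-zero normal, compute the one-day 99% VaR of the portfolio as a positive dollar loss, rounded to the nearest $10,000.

σ_p² = 0.68²·1.76² + 0.32²·3.865² + 2·-0.36·0.68·0.32·1.76·3.865 = 1.8963 (%²).
σ_p = √1.8963 = 1.377%.
At 99%, z = 2.326.
VaR = 2.326 × 1.377% = 3.203%; on $75,000,000 that is $2,402,250.

$2,400,000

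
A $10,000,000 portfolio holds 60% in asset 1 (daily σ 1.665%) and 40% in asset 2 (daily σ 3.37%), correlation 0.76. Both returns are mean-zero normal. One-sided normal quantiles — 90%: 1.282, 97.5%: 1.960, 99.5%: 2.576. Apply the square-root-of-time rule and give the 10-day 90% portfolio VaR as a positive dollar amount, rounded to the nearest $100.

σ_p = √(0.6²·1.665² + 0.4²·3.37² + 2·0.76·0.6·0.4·1.665·3.37) = 2.205%.
σ_{10d} = 2.205% × √10 = 6.973%.
VaR = 1.282 × 6.973% = 8.939%; on $10,000,000 that is $893,900.

$893,900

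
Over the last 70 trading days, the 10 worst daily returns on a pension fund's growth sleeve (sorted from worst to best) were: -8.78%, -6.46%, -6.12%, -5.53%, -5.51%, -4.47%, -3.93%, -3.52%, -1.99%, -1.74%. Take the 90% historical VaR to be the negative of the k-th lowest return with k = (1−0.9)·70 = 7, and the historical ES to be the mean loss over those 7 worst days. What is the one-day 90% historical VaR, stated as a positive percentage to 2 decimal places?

k = 7; the 7th lowest return is -3.93%, so VaR = 3.93%.

3.93%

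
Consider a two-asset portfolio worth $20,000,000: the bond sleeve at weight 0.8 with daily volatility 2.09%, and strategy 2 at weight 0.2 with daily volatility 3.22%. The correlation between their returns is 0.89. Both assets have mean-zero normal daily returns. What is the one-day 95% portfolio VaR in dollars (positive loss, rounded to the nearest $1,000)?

$745,000

σ_p² = 0.8²·2.09² + 0.2²·3.22² + 2·0.89·0.8·0.2·2.09·3.22 = 5.1270 (%²).
σ_p = √5.1270 = 2.264%.
At 95%, z = 1.645.
VaR = 1.645 × 2.264% = 3.724%; on $20,000,000 that is $744,800.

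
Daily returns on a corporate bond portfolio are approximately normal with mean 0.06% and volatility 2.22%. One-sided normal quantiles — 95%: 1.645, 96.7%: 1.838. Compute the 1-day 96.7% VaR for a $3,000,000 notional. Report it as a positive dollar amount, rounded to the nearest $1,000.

VaR = −μ + z·σ = −(0.06%) + 1.838 × 2.22% = 4.020%.
On $3,000,000: 0.04020 × $3,000,000 = $120,600.

$121,000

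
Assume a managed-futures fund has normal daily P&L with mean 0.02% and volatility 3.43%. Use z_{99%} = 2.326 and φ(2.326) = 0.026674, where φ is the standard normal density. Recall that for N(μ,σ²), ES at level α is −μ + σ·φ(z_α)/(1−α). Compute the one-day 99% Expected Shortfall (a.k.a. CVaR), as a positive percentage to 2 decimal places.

Tail multiplier: φ(z)/(1−α) = 0.026674 / 0.01 = 2.667.
ES = −(0.02%) + 3.43% × 2.667 = 9.128%.

9.13%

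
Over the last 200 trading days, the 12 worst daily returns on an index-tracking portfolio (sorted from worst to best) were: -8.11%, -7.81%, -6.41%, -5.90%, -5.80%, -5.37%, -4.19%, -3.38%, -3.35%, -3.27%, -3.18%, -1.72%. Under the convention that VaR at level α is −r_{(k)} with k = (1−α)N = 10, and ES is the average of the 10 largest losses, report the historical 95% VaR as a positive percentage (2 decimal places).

3.27%

k = 10; the 10th lowest return is -3.27%, so VaR = 3.27%.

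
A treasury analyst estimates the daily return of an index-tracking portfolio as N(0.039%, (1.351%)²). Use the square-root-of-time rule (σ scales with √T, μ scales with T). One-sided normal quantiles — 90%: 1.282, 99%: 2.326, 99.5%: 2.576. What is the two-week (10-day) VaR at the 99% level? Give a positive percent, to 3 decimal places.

9.547%

σ_{10d} = 1.351% × √10 = 4.272%; μ_{10d} = 10 × 0.039% = 0.390%.
VaR = −(0.390%) + 2.326 × 4.272% = 9.547%.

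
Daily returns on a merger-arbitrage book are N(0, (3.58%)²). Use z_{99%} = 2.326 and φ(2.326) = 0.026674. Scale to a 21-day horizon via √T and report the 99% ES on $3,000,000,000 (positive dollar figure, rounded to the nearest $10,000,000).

$1,310,000,000

σ_{21d} = 3.58% × √21 = 16.406%.
ES multiplier = φ(z)/(1−α) = 0.026674/0.01 = 2.667.
ES = 16.406% × 2.667 = 43.755%; on $3,000,000,000: $1,312,650,000.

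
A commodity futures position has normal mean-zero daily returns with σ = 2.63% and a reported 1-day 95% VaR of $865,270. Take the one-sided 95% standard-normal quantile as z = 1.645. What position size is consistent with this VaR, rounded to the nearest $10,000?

VaR as a fraction of value: z·σ = 1.645 × 2.63% = 4.32635%.
Position = $865,270 / 0.0432635 = $20,000,000.

$20,000,000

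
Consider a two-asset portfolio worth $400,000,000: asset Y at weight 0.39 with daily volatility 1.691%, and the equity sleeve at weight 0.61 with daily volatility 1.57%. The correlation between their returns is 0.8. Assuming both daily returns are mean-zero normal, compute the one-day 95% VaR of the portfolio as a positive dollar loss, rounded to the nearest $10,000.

σ_p² = 0.39²·1.691² + 0.61²·1.57² + 2·0.8·0.39·0.61·1.691·1.57 = 2.3627 (%²).
σ_p = √2.3627 = 1.537%.
At 95%, z = 1.645.
VaR = 1.645 × 1.537% = 2.528%; on $400,000,000 that is $10,112,000.

$10,110,000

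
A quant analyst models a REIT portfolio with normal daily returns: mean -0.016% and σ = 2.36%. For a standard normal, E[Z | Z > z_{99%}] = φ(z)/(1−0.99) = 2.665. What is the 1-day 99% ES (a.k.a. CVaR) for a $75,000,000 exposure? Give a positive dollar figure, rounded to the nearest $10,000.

ES = −(-0.016%) + 2.36% × 2.665 = 6.305%.
On $75,000,000: 0.06305 × $75,000,000 = $4,728,750.

$4,730,000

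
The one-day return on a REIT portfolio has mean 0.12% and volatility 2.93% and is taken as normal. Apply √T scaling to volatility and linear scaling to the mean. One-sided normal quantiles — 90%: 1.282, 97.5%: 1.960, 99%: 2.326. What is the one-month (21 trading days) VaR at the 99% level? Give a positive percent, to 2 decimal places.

σ_{21d} = 2.93% × √21 = 13.427%; μ_{21d} = 21 × 0.12% = 2.520%.
VaR = −(2.520%) + 2.326 × 13.427% = 28.711%.

28.71%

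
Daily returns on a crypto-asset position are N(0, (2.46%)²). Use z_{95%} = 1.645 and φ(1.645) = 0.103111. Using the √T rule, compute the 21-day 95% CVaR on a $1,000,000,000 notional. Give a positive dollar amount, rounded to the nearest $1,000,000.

$232,000,000

σ_{21d} = 2.46% × √21 = 11.273%.
ES multiplier = φ(z)/(1−α) = 0.103111/0.05 = 2.062.
ES = 11.273% × 2.062 = 23.245%; on $1,000,000,000: $232,450,000.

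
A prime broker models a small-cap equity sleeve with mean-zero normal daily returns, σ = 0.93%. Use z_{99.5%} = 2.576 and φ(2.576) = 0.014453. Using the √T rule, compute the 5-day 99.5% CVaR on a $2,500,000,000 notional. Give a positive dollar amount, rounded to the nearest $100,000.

$150,300,000

σ_{5d} = 0.93% × √5 = 2.080%.
ES multiplier = φ(z)/(1−α) = 0.014453/0.005 = 2.891.
ES = 2.080% × 2.891 = 6.013%; on $2,500,000,000: $150,325,000.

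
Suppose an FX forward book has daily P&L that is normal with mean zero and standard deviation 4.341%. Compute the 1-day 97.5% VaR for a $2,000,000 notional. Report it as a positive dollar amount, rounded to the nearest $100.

At 97.5% one-sided, z = 1.960.
VaR = z·σ = 1.960 × 4.341% = 8.508%.
On $2,000,000: 0.08508 × $2,000,000 = $170,160.

$170,200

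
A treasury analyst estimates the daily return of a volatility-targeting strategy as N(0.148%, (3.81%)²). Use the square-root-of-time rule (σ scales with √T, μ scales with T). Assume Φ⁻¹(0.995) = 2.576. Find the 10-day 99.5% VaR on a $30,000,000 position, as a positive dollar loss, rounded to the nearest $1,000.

σ_{10d} = 3.81% × √10 = 12.048%; μ_{10d} = 10 × 0.148% = 1.480%.
VaR = −(1.480%) + 2.576 × 12.048% = 29.556%.
On $30,000,000: 0.29556 × $30,000,000 = $8,866,800.

$8,867,000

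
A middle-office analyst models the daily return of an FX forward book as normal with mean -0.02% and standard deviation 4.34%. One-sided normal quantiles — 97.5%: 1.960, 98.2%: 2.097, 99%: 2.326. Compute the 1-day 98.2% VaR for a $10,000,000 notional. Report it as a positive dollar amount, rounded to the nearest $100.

VaR = −μ + z·σ = −(-0.02%) + 2.097 × 4.34% = 9.121%.
On $10,000,000: 0.09121 × $10,000,000 = $912,100.

$912,100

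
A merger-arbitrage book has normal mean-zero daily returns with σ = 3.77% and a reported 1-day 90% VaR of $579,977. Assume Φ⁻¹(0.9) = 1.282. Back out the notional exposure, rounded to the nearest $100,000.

VaR as a fraction of value: z·σ = 1.282 × 3.77% = 4.83314%.
Position = $579,977 / 0.0483314 = $12,000,004.

$12,000,000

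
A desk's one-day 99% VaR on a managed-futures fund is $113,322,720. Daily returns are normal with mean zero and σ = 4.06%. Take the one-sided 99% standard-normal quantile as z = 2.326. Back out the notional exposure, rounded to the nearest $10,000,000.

$1,200,000,000

VaR as a fraction of value: z·σ = 2.326 × 4.06% = 9.44356%.
Position = $113,322,720 / 0.0944356 = $1,200,000,000.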